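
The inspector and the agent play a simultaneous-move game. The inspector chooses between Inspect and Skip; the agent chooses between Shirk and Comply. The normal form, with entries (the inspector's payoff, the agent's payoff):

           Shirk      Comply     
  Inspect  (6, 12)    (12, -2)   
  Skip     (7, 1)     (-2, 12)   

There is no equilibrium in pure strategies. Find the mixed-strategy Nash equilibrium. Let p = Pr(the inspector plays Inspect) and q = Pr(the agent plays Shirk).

The inspector's mix must leave the agent indifferent between Shirk and Comply.
  the agent's payoff to Shirk: p·12 + (1−p)·1 = 11p + 1
  the agent's payoff to Comply: p·(-2) + (1−p)·12 = -14p + 12
  11p + 1 = -14p + 12  ⇒  25p = 11  ⇒  p = 11/25.
In a mixed equilibrium the inspector is indifferent between Inspect and Skip; this condition fixes q.
  the inspector's expected payoff from Inspect: q·6 + (1−q)·12 = -6q + 12
  the inspector's expected payoff from Skip: q·7 + (1−q)·(-2) = 9q - 2
  -6q + 12 = 9q - 2  ⇒  -15q = -14  ⇒  q = 14/15.

p = 11/25, q = 14/15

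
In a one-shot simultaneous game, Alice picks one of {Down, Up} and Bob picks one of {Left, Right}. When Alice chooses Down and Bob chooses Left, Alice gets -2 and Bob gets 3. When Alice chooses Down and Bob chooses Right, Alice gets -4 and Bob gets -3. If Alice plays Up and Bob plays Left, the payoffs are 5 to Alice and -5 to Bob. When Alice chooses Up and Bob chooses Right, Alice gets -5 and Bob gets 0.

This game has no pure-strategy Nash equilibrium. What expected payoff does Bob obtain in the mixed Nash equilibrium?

For Bob to be willing to mix, Bob must be indifferent between Left and Right, which pins down Alice's mix.
  Bob's payoff from Left: p·3 + (1−p)·(-5) = 8p - 5
  Bob's payoff from Right: p·(-3) + (1−p)·0 = -3p
  8p - 5 = -3p  ⇒  11p = 5  ⇒  p = 5/11.
At equilibrium Bob is indifferent across columns, so Bob's payoff equals the payoff from Left: (5/11)·3 + (6/11)·(-5) = -15/11.

-15/11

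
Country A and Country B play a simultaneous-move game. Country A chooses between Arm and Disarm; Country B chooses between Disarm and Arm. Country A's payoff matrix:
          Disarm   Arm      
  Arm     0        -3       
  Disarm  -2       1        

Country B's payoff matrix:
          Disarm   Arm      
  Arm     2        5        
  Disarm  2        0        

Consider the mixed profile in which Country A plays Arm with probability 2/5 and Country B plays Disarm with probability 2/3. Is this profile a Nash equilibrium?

Yes

Check Country B's indifference given Country A's mix p = 2/5:
  payoff from Disarm = 2; payoff from Arm = 2 — equal.
Check Country A's indifference given Country B's mix q = 2/3:
  payoff from Arm = -1; payoff from Disarm = -1 — equal.
Both players are indifferent, so neither can profitably deviate.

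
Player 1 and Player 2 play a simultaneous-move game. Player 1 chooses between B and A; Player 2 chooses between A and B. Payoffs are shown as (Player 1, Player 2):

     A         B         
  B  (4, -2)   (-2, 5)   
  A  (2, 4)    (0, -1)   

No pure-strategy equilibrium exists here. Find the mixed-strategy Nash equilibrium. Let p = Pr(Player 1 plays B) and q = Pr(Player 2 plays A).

For Player 2 to be willing to mix, Player 2 must be indifferent between A and B, which pins down Player 1's mix.
  Player 2's expected payoff from A: p·(-2) + (1−p)·4 = -6p + 4
  Player 2's expected payoff from B: p·5 + (1−p)·(-1) = 6p - 1
  -6p + 4 = 6p - 1  ⇒  -12p = -5  ⇒  p = 5/12.
In a mixed equilibrium Player 1 is indifferent between B and A; this condition fixes q.
  Player 1's payoff from B: q·4 + (1−q)·(-2) = 6q - 2
  Player 1's payoff from A: q·2 + (1−q)·0 = 2q
  6q - 2 = 2q  ⇒  4q = 2  ⇒  q = 1/2.

p = 5/12, q = 1/2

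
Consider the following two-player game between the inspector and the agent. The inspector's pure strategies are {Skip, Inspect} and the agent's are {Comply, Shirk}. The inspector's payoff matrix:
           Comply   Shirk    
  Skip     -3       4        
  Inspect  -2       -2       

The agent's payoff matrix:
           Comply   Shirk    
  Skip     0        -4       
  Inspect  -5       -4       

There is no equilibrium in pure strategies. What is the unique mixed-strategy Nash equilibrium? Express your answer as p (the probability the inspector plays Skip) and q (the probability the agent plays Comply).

p = 1/5, q = 6/7

The inspector's mix must leave the agent indifferent between Comply and Shirk.
  the agent's payoff to Comply: p·0 + (1−p)·(-5) = 5p - 5
  the agent's payoff to Shirk: p·(-4) + (1−p)·(-4) = -4
  5p - 5 = -4  ⇒  5p = 1  ⇒  p = 1/5.
For the inspector to be willing to mix, the inspector must be indifferent between Skip and Inspect, which pins down the agent's mix.
  the inspector's payoff from Skip: q·(-3) + (1−q)·4 = -7q + 4
  the inspector's payoff from Inspect: q·(-2) + (1−q)·(-2) = -2
  -7q + 4 = -2  ⇒  -7q = -6  ⇒  q = 6/7.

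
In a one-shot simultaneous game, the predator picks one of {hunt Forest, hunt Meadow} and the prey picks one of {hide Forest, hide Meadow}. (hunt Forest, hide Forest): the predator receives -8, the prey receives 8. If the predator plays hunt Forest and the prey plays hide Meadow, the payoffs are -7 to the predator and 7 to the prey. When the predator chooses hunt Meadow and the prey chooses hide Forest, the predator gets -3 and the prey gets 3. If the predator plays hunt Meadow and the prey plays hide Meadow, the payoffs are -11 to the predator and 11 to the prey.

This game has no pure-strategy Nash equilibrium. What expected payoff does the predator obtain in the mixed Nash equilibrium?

In a mixed equilibrium the predator is indifferent between hunt Forest and hunt Meadow; this condition fixes q.
  the predator's expected payoff from hunt Forest: q·(-8) + (1−q)·(-7) = -q - 7
  the predator's expected payoff from hunt Meadow: q·(-3) + (1−q)·(-11) = 8q - 11
  -q - 7 = 8q - 11  ⇒  -9q = -4  ⇒  q = 4/9.
At equilibrium the predator is indifferent across rows, so the predator's payoff equals the payoff from hunt Forest: (4/9)·(-8) + (5/9)·(-7) = -67/9.

-67/9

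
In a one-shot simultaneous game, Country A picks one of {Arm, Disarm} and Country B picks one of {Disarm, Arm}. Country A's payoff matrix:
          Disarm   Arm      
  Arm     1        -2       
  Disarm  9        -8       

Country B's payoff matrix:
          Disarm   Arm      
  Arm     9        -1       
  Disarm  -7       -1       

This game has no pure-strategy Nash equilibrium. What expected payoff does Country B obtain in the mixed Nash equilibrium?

-1

Country A's mix must leave Country B indifferent between Disarm and Arm.
  Country B's expected payoff from Disarm: p·9 + (1−p)·(-7) = 16p - 7
  Country B's expected payoff from Arm: p·(-1) + (1−p)·(-1) = -1
  16p - 7 = -1  ⇒  16p = 6  ⇒  p = 3/8.
At equilibrium Country B is indifferent across columns, so Country B's payoff equals the payoff from Disarm: (3/8)·9 + (5/8)·(-7) = -1.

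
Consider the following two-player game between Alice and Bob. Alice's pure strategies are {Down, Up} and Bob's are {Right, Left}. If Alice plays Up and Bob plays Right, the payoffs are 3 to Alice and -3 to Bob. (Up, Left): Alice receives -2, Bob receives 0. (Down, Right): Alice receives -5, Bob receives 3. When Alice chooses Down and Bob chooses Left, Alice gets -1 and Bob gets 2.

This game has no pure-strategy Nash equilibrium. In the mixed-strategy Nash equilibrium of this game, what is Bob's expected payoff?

3/2

Bob's indifference between Right and Left determines Alice's mixing probability p:
  Bob's expected payoff from Right: p·3 + (1−p)·(-3) = 6p - 3
  Bob's expected payoff from Left: p·2 + (1−p)·0 = 2p
  6p - 3 = 2p  ⇒  4p = 3  ⇒  p = 3/4.
At equilibrium Bob is indifferent across columns, so Bob's payoff equals the payoff from Right: (3/4)·3 + (1/4)·(-3) = 3/2.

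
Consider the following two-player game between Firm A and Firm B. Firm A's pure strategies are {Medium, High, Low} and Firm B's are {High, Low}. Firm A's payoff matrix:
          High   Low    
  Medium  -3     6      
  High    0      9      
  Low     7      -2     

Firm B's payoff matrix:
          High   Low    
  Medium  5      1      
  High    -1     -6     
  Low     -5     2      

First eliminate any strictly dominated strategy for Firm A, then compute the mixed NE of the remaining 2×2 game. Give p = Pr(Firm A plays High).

p = 7/12

Firm A's strategy Medium is strictly dominated by High: 0 > -3 and 9 > 6. Eliminate Medium.
Set Firm B's expected payoff from High equal to that from Low:
  Firm B's expected payoff from High: p·(-1) + (1−p)·(-5) = 4p - 5
  Firm B's expected payoff from Low: p·(-6) + (1−p)·2 = -8p + 2
  4p - 5 = -8p + 2  ⇒  12p = 7  ⇒  p = 7/12.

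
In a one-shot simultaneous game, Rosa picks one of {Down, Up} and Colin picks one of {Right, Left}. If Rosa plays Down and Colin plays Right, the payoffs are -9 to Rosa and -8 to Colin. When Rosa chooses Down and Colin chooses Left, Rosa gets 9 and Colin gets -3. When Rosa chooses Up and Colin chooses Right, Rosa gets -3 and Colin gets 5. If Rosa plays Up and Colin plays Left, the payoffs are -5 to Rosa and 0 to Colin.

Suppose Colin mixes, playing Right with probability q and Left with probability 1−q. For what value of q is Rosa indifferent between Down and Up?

Set Rosa's expected payoff from Down equal to that from Up:
  Rosa's payoff from Down: q·(-9) + (1−q)·9 = -18q + 9
  Rosa's payoff from Up: q·(-3) + (1−q)·(-5) = 2q - 5
  -18q + 9 = 2q - 5  ⇒  -20q = -14  ⇒  q = 7/10.

q = 7/10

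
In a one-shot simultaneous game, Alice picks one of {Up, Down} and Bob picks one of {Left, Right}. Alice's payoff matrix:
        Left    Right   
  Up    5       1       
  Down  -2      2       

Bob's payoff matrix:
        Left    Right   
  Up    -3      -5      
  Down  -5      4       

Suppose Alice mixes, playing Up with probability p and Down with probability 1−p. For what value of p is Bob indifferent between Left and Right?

Bob's indifference between Left and Right determines Alice's mixing probability p:
  Bob's payoff from Left: p·(-3) + (1−p)·(-5) = 2p - 5
  Bob's payoff from Right: p·(-5) + (1−p)·4 = -9p + 4
  2p - 5 = -9p + 4  ⇒  11p = 9  ⇒  p = 9/11.

p = 9/11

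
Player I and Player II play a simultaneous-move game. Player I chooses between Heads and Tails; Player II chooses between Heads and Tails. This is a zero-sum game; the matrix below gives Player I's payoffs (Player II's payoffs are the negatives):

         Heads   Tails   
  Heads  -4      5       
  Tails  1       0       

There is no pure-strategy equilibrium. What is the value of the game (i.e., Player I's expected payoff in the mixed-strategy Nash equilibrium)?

v = 1/2

Player II's mix must leave Player I indifferent between Heads and Tails.
  Player I's expected payoff from Heads: q·(-4) + (1−q)·5 = -9q + 5
  Player I's expected payoff from Tails: q·1 + (1−q)·0 = q
  -9q + 5 = q  ⇒  -10q = -5  ⇒  q = 1/2.
The value is Player I's expected payoff against this mix (using Heads): (1/2)·(-4) + (1/2)·5 = 1/2.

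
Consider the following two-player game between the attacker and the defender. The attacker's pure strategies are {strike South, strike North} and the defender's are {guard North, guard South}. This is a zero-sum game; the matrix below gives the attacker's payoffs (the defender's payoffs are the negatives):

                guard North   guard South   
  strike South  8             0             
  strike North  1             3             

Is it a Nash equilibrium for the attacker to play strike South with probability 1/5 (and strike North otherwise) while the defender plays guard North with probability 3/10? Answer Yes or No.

Check the defender's indifference given the attacker's mix p = 1/5:
  payoff from guard North = -12/5; payoff from guard South = -12/5 — equal.
Check the attacker's indifference given the defender's mix q = 3/10:
  payoff from strike South = 12/5; payoff from strike North = 12/5 — equal.
Both players are indifferent, so neither can profitably deviate.

Yes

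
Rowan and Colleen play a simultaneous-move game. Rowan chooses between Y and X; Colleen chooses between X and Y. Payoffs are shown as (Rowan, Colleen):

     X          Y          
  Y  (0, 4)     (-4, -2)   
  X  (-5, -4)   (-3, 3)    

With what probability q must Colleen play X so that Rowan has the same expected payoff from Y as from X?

q = 1/6

For Rowan to be willing to mix, Rowan must be indifferent between Y and X, which pins down Colleen's mix.
  Rowan's payoff to Y: q·0 + (1−q)·(-4) = 4q - 4
  Rowan's payoff to X: q·(-5) + (1−q)·(-3) = -2q - 3
  4q - 4 = -2q - 3  ⇒  6q = 1  ⇒  q = 1/6.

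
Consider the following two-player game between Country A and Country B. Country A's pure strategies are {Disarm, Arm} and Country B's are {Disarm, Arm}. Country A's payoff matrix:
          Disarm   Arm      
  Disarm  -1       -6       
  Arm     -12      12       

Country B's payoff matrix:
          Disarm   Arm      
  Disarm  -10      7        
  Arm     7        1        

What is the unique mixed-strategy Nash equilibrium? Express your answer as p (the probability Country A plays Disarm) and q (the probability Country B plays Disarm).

p = 6/23, q = 18/29

Set Country B's expected payoff from Disarm equal to that from Arm:
  Country B's expected payoff from Disarm: p·(-10) + (1−p)·7 = -17p + 7
  Country B's expected payoff from Arm: p·7 + (1−p)·1 = 6p + 1
  -17p + 7 = 6p + 1  ⇒  -23p = -6  ⇒  p = 6/23.
Set Country A's expected payoff from Disarm equal to that from Arm:
  Country A's expected payoff from Disarm: q·(-1) + (1−q)·(-6) = 5q - 6
  Country A's expected payoff from Arm: q·(-12) + (1−q)·12 = -24q + 12
  5q - 6 = -24q + 12  ⇒  29q = 18  ⇒  q = 18/29.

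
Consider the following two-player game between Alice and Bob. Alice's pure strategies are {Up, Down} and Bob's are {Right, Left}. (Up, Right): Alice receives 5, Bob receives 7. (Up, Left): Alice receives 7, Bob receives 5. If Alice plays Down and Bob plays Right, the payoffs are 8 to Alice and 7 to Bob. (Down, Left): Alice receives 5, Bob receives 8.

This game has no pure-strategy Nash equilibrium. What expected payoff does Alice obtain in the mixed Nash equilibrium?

31/5

For Alice to be willing to mix, Alice must be indifferent between Up and Down, which pins down Bob's mix.
  Alice's expected payoff from Up: q·5 + (1−q)·7 = -2q + 7
  Alice's expected payoff from Down: q·8 + (1−q)·5 = 3q + 5
  -2q + 7 = 3q + 5  ⇒  -5q = -2  ⇒  q = 2/5.
At equilibrium Alice is indifferent across rows, so Alice's payoff equals the payoff from Up: (2/5)·5 + (3/5)·7 = 31/5.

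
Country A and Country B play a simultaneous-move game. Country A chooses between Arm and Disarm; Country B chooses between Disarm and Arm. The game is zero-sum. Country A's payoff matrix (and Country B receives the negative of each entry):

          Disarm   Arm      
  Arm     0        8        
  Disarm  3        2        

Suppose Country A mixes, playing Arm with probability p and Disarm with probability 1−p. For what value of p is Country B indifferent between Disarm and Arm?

p = 1/9

Country B's indifference between Disarm and Arm determines Country A's mixing probability p:
  Country B's payoff to Disarm: p·0 + (1−p)·(-3) = 3p - 3
  Country B's payoff to Arm: p·(-8) + (1−p)·(-2) = -6p - 2
  3p - 3 = -6p - 2  ⇒  9p = 1  ⇒  p = 1/9.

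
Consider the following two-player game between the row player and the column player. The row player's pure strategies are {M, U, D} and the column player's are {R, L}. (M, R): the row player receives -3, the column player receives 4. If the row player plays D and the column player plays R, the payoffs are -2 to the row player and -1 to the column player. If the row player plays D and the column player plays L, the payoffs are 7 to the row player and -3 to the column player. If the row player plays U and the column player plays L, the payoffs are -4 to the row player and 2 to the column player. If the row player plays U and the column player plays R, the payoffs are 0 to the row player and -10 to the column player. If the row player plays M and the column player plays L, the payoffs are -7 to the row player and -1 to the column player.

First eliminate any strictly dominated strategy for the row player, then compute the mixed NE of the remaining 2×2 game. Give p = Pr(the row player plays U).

p = 1/7

The row player's strategy M is strictly dominated by U: 0 > -3 and -4 > -7. Eliminate M.
The row player's mix must leave the column player indifferent between R and L.
  the column player's payoff from R: p·(-10) + (1−p)·(-1) = -9p - 1
  the column player's payoff from L: p·2 + (1−p)·(-3) = 5p - 3
  -9p - 1 = 5p - 3  ⇒  -14p = -2  ⇒  p = 1/7.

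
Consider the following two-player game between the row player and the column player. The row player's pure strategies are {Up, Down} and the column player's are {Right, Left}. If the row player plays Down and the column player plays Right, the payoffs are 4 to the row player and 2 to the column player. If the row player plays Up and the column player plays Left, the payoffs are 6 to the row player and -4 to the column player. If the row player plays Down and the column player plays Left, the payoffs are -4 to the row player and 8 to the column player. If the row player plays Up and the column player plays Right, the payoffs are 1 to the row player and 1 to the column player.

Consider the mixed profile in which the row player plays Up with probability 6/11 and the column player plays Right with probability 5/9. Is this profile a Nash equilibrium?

No

Given the column player's mix q = 5/9, the row player's payoff from Up is 29/9 but from Down is 4/9. The row player strictly prefers Up, so the row player would not mix.
So the proposed profile is not a Nash equilibrium.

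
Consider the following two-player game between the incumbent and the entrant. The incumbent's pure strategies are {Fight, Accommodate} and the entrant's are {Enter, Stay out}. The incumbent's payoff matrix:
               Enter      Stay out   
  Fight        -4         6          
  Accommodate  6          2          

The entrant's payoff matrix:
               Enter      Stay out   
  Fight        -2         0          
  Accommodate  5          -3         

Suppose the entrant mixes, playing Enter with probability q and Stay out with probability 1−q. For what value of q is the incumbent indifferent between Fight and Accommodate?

For the incumbent to be willing to mix, the incumbent must be indifferent between Fight and Accommodate, which pins down the entrant's mix.
  the incumbent's expected payoff from Fight: q·(-4) + (1−q)·6 = -10q + 6
  the incumbent's expected payoff from Accommodate: q·6 + (1−q)·2 = 4q + 2
  -10q + 6 = 4q + 2  ⇒  -14q = -4  ⇒  q = 2/7.

q = 2/7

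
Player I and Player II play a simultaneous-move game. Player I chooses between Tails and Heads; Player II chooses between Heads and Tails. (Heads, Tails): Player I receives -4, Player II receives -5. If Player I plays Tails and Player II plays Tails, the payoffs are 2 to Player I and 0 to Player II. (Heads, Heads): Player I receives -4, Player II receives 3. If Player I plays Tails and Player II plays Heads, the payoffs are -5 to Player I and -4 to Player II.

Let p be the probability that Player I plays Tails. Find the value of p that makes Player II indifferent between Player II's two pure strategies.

For Player II to be willing to mix, Player II must be indifferent between Heads and Tails, which pins down Player I's mix.
  Player II's payoff from Heads: p·(-4) + (1−p)·3 = -7p + 3
  Player II's payoff from Tails: p·0 + (1−p)·(-5) = 5p - 5
  -7p + 3 = 5p - 5  ⇒  -12p = -8  ⇒  p = 2/3.

p = 2/3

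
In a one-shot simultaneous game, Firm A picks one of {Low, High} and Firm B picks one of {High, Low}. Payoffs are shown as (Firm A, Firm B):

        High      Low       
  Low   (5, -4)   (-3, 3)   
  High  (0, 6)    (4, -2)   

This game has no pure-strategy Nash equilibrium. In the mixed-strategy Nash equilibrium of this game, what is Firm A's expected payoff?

In a mixed equilibrium Firm A is indifferent between Low and High; this condition fixes q.
  Firm A's payoff to Low: q·5 + (1−q)·(-3) = 8q - 3
  Firm A's payoff to High: q·0 + (1−q)·4 = -4q + 4
  8q - 3 = -4q + 4  ⇒  12q = 7  ⇒  q = 7/12.
At equilibrium Firm A is indifferent across rows, so Firm A's payoff equals the payoff from Low: (7/12)·5 + (5/12)·(-3) = 5/3.

5/3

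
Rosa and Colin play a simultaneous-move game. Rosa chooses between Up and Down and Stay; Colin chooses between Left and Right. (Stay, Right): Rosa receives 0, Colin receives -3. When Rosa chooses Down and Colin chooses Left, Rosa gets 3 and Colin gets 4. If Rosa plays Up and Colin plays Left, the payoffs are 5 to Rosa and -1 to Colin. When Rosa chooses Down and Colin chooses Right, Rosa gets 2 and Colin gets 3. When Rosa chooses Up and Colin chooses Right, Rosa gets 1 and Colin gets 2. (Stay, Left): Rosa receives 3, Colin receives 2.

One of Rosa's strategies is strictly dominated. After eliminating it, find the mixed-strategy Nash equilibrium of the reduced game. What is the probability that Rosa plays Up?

p = 1/4

Rosa's strategy Stay is strictly dominated by Up: 5 > 3 and 1 > 0. Eliminate Stay.
Rosa's mix must leave Colin indifferent between Left and Right.
  Colin's payoff to Left: p·(-1) + (1−p)·4 = -5p + 4
  Colin's payoff to Right: p·2 + (1−p)·3 = -p + 3
  -5p + 4 = -p + 3  ⇒  -4p = -1  ⇒  p = 1/4.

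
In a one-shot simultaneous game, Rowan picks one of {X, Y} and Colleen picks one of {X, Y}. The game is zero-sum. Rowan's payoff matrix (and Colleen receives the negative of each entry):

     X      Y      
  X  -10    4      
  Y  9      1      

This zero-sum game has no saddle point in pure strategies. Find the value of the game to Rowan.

v = 23/11

Colleen's mix must leave Rowan indifferent between X and Y.
  Rowan's payoff to X: q·(-10) + (1−q)·4 = -14q + 4
  Rowan's payoff to Y: q·9 + (1−q)·1 = 8q + 1
  -14q + 4 = 8q + 1  ⇒  -22q = -3  ⇒  q = 3/22.
The value is Rowan's expected payoff against this mix (using X): (3/22)·(-10) + (19/22)·4 = 23/11.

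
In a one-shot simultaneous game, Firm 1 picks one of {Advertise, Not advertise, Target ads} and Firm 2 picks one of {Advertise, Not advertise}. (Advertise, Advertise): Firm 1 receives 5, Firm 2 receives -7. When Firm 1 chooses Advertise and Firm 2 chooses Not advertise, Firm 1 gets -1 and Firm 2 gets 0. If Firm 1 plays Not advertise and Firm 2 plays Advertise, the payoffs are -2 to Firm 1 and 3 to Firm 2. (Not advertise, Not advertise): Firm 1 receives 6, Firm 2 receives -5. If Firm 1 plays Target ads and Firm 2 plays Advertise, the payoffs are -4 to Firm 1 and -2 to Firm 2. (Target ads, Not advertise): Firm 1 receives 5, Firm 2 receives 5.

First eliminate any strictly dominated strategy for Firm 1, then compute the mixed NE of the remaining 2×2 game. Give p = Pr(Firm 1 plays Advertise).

p = 8/15

Firm 1's strategy Target ads is strictly dominated by Not advertise: -2 > -4 and 6 > 5. Eliminate Target ads.
For Firm 2 to be willing to mix, Firm 2 must be indifferent between Advertise and Not advertise, which pins down Firm 1's mix.
  Firm 2's payoff to Advertise: p·(-7) + (1−p)·3 = -10p + 3
  Firm 2's payoff to Not advertise: p·0 + (1−p)·(-5) = 5p - 5
  -10p + 3 = 5p - 5  ⇒  -15p = -8  ⇒  p = 8/15.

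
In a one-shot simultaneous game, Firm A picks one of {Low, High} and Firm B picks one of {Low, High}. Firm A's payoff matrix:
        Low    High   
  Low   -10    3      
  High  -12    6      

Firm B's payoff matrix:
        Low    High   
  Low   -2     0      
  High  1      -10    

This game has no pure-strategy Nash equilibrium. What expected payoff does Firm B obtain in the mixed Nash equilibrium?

-20/13

In a mixed equilibrium Firm B is indifferent between Low and High; this condition fixes p.
  Firm B's expected payoff from Low: p·(-2) + (1−p)·1 = -3p + 1
  Firm B's expected payoff from High: p·0 + (1−p)·(-10) = 10p - 10
  -3p + 1 = 10p - 10  ⇒  -13p = -11  ⇒  p = 11/13.
At equilibrium Firm B is indifferent across columns, so Firm B's payoff equals the payoff from Low: (11/13)·(-2) + (2/13)·1 = -20/13.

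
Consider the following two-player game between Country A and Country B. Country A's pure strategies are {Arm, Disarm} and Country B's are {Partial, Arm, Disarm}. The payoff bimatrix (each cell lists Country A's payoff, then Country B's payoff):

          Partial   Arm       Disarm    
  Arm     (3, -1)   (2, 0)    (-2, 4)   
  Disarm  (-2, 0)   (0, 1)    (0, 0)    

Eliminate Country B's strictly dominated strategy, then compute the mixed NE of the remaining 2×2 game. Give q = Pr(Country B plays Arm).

Country B's strategy Partial is strictly dominated by Arm: 0 > -1 and 1 > 0. Eliminate Partial.
For Country A to be willing to mix, Country A must be indifferent between Arm and Disarm, which pins down Country B's mix.
  Country A's payoff from Arm: q·2 + (1−q)·(-2) = 4q - 2
  Country A's payoff from Disarm: q·0 + (1−q)·0 = 0
  4q - 2 = 0  ⇒  4q = 2  ⇒  q = 1/2.

q = 1/2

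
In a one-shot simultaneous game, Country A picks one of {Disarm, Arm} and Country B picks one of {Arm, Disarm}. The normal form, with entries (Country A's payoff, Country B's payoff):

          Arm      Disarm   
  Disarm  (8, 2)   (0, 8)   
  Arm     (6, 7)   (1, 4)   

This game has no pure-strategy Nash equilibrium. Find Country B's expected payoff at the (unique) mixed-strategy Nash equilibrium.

16/3

Country B's indifference between Arm and Disarm determines Country A's mixing probability p:
  Country B's payoff from Arm: p·2 + (1−p)·7 = -5p + 7
  Country B's payoff from Disarm: p·8 + (1−p)·4 = 4p + 4
  -5p + 7 = 4p + 4  ⇒  -9p = -3  ⇒  p = 1/3.
At equilibrium Country B is indifferent across columns, so Country B's payoff equals the payoff from Arm: (1/3)·2 + (2/3)·7 = 16/3.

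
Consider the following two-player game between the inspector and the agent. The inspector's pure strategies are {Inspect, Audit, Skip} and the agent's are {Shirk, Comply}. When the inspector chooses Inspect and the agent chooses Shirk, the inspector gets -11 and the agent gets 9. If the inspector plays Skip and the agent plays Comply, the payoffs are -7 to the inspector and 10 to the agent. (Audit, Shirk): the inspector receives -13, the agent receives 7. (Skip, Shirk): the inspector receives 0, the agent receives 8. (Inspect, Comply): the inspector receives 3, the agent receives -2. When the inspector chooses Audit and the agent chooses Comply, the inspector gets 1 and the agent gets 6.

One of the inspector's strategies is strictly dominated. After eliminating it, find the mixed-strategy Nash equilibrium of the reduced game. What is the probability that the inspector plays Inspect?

The inspector's strategy Audit is strictly dominated by Inspect: -11 > -13 and 3 > 1. Eliminate Audit.
The inspector's mix must leave the agent indifferent between Shirk and Comply.
  the agent's expected payoff from Shirk: p·9 + (1−p)·8 = p + 8
  the agent's expected payoff from Comply: p·(-2) + (1−p)·10 = -12p + 10
  p + 8 = -12p + 10  ⇒  13p = 2  ⇒  p = 2/13.

p = 2/13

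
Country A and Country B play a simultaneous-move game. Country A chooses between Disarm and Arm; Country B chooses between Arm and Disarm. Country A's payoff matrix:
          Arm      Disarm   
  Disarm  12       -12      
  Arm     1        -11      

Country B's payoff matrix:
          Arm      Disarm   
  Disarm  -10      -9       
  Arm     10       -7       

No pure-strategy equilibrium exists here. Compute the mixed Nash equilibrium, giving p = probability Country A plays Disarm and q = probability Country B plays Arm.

Set Country B's expected payoff from Arm equal to that from Disarm:
  Country B's expected payoff from Arm: p·(-10) + (1−p)·10 = -20p + 10
  Country B's expected payoff from Disarm: p·(-9) + (1−p)·(-7) = -2p - 7
  -20p + 10 = -2p - 7  ⇒  -18p = -17  ⇒  p = 17/18.
Country B's mix must leave Country A indifferent between Disarm and Arm.
  Country A's payoff to Disarm: q·12 + (1−q)·(-12) = 24q - 12
  Country A's payoff to Arm: q·1 + (1−q)·(-11) = 12q - 11
  24q - 12 = 12q - 11  ⇒  12q = 1  ⇒  q = 1/12.

p = 17/18, q = 1/12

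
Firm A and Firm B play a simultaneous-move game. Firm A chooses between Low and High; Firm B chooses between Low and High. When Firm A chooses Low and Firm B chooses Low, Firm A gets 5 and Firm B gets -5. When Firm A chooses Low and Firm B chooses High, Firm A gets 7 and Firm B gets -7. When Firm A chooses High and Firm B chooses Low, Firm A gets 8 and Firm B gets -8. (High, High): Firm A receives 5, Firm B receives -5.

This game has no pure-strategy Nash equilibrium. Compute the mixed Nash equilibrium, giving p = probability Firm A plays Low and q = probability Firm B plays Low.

Firm A's mix must leave Firm B indifferent between Low and High.
  Firm B's payoff to Low: p·(-5) + (1−p)·(-8) = 3p - 8
  Firm B's payoff to High: p·(-7) + (1−p)·(-5) = -2p - 5
  3p - 8 = -2p - 5  ⇒  5p = 3  ⇒  p = 3/5.
Firm A's indifference between Low and High determines Firm B's mixing probability q:
  Firm A's expected payoff from Low: q·5 + (1−q)·7 = -2q + 7
  Firm A's expected payoff from High: q·8 + (1−q)·5 = 3q + 5
  -2q + 7 = 3q + 5  ⇒  -5q = -2  ⇒  q = 2/5.

p = 3/5, q = 2/5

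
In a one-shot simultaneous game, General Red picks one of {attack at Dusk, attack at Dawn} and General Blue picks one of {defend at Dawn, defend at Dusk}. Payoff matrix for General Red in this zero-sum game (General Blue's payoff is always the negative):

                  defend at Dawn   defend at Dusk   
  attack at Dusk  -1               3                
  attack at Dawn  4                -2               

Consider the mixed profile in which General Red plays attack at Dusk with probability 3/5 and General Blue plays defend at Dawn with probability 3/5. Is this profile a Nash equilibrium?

No

Given General Blue's mix q = 3/5, General Red's payoff from attack at Dusk is 3/5 but from attack at Dawn is 8/5. General Red strictly prefers attack at Dawn, so General Red would not mix.
So the proposed profile is not a Nash equilibrium.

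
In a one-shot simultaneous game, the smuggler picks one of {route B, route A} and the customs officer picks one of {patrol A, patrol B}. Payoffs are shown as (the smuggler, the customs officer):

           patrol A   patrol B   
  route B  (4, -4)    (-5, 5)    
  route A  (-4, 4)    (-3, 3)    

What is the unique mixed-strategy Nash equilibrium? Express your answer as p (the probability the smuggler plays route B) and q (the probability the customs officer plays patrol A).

p = 1/10, q = 1/5

Set the customs officer's expected payoff from patrol A equal to that from patrol B:
  the customs officer's expected payoff from patrol A: p·(-4) + (1−p)·4 = -8p + 4
  the customs officer's expected payoff from patrol B: p·5 + (1−p)·3 = 2p + 3
  -8p + 4 = 2p + 3  ⇒  -10p = -1  ⇒  p = 1/10.
The smuggler's indifference between route B and route A determines the customs officer's mixing probability q:
  the smuggler's payoff from route B: q·4 + (1−q)·(-5) = 9q - 5
  the smuggler's payoff from route A: q·(-4) + (1−q)·(-3) = -q - 3
  9q - 5 = -q - 3  ⇒  10q = 2  ⇒  q = 1/5.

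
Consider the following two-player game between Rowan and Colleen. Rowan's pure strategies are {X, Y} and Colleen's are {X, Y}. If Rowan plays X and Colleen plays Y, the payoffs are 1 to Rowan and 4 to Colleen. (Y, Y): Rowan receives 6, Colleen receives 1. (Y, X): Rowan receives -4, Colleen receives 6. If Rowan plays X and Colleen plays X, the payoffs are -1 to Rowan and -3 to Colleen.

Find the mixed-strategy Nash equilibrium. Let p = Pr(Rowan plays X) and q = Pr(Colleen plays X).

In a mixed equilibrium Colleen is indifferent between X and Y; this condition fixes p.
  Colleen's payoff from X: p·(-3) + (1−p)·6 = -9p + 6
  Colleen's payoff from Y: p·4 + (1−p)·1 = 3p + 1
  -9p + 6 = 3p + 1  ⇒  -12p = -5  ⇒  p = 5/12.
For Rowan to be willing to mix, Rowan must be indifferent between X and Y, which pins down Colleen's mix.
  Rowan's expected payoff from X: q·(-1) + (1−q)·1 = -2q + 1
  Rowan's expected payoff from Y: q·(-4) + (1−q)·6 = -10q + 6
  -2q + 1 = -10q + 6  ⇒  8q = 5  ⇒  q = 5/8.

p = 5/12, q = 5/8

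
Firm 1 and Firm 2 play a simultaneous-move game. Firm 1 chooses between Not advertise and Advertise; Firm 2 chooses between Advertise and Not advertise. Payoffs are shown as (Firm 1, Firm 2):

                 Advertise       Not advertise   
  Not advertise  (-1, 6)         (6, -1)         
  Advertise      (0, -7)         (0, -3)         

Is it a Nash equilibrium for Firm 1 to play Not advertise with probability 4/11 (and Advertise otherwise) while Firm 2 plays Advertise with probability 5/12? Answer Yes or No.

Given Firm 2's mix q = 5/12, Firm 1's payoff from Not advertise is 37/12 but from Advertise is 0. Firm 1 strictly prefers Not advertise, so Firm 1 would not mix.
So the proposed profile is not a Nash equilibrium.

No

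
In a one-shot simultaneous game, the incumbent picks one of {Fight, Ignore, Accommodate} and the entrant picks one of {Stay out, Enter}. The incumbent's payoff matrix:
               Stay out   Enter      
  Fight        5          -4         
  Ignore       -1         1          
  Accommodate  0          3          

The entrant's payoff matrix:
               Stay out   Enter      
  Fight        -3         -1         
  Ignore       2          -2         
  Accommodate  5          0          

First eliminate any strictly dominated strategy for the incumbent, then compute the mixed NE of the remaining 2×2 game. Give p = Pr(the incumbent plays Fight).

p = 5/7

The incumbent's strategy Ignore is strictly dominated by Accommodate: 0 > -1 and 3 > 1. Eliminate Ignore.
For the entrant to be willing to mix, the entrant must be indifferent between Stay out and Enter, which pins down the incumbent's mix.
  the entrant's expected payoff from Stay out: p·(-3) + (1−p)·5 = -8p + 5
  the entrant's expected payoff from Enter: p·(-1) + (1−p)·0 = -p
  -8p + 5 = -p  ⇒  -7p = -5  ⇒  p = 5/7.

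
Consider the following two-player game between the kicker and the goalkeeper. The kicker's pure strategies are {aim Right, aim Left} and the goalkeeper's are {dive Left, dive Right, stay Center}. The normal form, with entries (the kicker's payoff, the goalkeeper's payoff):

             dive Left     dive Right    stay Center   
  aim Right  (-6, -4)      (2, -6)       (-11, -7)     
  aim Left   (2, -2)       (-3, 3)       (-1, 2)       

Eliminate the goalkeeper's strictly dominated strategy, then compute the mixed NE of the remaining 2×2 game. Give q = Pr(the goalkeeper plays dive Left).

q = 5/13

The goalkeeper's strategy stay Center is strictly dominated by dive Right: -6 > -7 and 3 > 2. Eliminate stay Center.
In a mixed equilibrium the kicker is indifferent between aim Right and aim Left; this condition fixes q.
  the kicker's payoff from aim Right: q·(-6) + (1−q)·2 = -8q + 2
  the kicker's payoff from aim Left: q·2 + (1−q)·(-3) = 5q - 3
  -8q + 2 = 5q - 3  ⇒  -13q = -5  ⇒  q = 5/13.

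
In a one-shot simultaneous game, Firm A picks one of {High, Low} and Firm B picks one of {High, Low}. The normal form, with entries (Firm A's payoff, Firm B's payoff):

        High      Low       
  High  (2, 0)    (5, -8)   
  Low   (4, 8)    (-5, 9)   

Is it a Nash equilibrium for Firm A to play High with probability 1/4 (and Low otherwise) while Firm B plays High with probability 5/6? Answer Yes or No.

No

Given Firm A's mix p = 1/4, Firm B's payoff from High is 6 but from Low is 19/4. Firm B strictly prefers High, so Firm B would not mix.
So the proposed profile is not a Nash equilibrium.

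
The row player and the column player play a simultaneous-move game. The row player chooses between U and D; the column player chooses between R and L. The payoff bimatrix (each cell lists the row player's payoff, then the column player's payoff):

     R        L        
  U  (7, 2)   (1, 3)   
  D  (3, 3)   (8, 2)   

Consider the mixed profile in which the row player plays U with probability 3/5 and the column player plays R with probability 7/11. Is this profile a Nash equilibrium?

No

Given the row player's mix p = 3/5, the column player's payoff from R is 12/5 but from L is 13/5. The column player strictly prefers L, so the column player would not mix.
So the proposed profile is not a Nash equilibrium.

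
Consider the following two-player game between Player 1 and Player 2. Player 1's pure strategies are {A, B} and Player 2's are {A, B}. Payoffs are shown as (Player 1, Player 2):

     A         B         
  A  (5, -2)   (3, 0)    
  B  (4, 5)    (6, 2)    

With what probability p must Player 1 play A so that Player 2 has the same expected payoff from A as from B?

Set Player 2's expected payoff from A equal to that from B:
  Player 2's payoff to A: p·(-2) + (1−p)·5 = -7p + 5
  Player 2's payoff to B: p·0 + (1−p)·2 = -2p + 2
  -7p + 5 = -2p + 2  ⇒  -5p = -3  ⇒  p = 3/5.

p = 3/5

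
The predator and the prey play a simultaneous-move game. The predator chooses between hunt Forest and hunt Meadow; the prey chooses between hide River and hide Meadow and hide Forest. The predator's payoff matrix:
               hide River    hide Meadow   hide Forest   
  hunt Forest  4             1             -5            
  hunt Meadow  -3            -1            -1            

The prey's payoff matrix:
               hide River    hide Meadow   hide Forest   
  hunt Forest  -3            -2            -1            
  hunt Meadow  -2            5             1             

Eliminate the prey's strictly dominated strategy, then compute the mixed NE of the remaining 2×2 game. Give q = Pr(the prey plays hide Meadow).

The prey's strategy hide River is strictly dominated by hide Forest: -1 > -3 and 1 > -2. Eliminate hide River.
Set the predator's expected payoff from hunt Forest equal to that from hunt Meadow:
  the predator's payoff to hunt Forest: q·1 + (1−q)·(-5) = 6q - 5
  the predator's payoff to hunt Meadow: q·(-1) + (1−q)·(-1) = -1
  6q - 5 = -1  ⇒  6q = 4  ⇒  q = 2/3.

q = 2/3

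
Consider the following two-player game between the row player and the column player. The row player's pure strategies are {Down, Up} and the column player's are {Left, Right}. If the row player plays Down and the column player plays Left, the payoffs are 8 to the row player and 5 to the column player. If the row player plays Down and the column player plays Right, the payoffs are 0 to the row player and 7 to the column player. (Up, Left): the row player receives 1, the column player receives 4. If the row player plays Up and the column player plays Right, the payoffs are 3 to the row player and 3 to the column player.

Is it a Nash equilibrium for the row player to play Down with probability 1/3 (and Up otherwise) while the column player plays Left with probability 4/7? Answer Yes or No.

Given the column player's mix q = 4/7, the row player's payoff from Down is 32/7 but from Up is 13/7. The row player strictly prefers Down, so the row player would not mix.
So the proposed profile is not a Nash equilibrium.

No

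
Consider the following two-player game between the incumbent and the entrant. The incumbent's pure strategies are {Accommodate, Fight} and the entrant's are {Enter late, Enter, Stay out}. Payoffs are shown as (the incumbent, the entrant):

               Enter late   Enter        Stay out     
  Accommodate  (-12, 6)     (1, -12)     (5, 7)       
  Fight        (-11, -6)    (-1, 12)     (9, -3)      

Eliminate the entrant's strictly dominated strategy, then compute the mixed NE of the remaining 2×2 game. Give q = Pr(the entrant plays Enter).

The entrant's strategy Enter late is strictly dominated by Stay out: 7 > 6 and -3 > -6. Eliminate Enter late.
The incumbent's indifference between Accommodate and Fight determines the entrant's mixing probability q:
  the incumbent's expected payoff from Accommodate: q·1 + (1−q)·5 = -4q + 5
  the incumbent's expected payoff from Fight: q·(-1) + (1−q)·9 = -10q + 9
  -4q + 5 = -10q + 9  ⇒  6q = 4  ⇒  q = 2/3.

q = 2/3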